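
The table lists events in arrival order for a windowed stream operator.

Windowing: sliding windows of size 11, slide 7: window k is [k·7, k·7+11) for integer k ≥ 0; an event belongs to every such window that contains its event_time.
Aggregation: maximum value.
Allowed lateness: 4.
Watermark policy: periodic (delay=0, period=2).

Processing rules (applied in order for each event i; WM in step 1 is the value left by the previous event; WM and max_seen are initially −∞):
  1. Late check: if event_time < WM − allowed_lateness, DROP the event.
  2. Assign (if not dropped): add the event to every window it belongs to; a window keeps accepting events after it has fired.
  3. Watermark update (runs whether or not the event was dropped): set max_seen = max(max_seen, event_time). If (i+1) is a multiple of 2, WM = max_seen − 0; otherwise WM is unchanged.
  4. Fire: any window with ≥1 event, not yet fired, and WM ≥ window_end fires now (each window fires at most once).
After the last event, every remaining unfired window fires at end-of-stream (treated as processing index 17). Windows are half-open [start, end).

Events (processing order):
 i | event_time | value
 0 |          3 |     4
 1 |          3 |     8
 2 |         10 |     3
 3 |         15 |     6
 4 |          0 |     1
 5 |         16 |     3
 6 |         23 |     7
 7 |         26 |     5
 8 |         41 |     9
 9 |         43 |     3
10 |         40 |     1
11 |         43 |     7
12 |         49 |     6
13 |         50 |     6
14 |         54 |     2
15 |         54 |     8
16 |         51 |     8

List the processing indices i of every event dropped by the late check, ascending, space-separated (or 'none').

4

i=0 t=3 v=4: → [0,11); WM=−∞
i=1 t=3 v=8: → [0,11); WM=3
i=2 t=10 v=3: → [7,18),[0,11); WM=3
i=3 t=15 v=6: → [14,25),[7,18); WM=15; [0,11) fires=8
i=4 t=0 v=1: DROP (t<15-4); WM=15
i=5 t=16 v=3: → [14,25),[7,18); WM=16
i=6 t=23 v=7: → [21,32),[14,25); WM=16
i=7 t=26 v=5: → [21,32); WM=26; [7,18) fires=6 [14,25) fires=7
i=8 t=41 v=9: → [35,46); WM=26
i=9 t=43 v=3: → [42,53),[35,46); WM=43; [21,32) fires=7
i=10 t=40 v=1: → [35,46); WM=43
i=11 t=43 v=7: → [42,53),[35,46); WM=43
i=12 t=49 v=6: → [49,60),[42,53); WM=43
i=13 t=50 v=6: → [49,60),[42,53); WM=50; [35,46) fires=9
i=14 t=54 v=2: → [49,60); WM=50
i=15 t=54 v=8: → [49,60); WM=54; [42,53) fires=7
i=16 t=51 v=8: → [49,60),[42,53); WM=54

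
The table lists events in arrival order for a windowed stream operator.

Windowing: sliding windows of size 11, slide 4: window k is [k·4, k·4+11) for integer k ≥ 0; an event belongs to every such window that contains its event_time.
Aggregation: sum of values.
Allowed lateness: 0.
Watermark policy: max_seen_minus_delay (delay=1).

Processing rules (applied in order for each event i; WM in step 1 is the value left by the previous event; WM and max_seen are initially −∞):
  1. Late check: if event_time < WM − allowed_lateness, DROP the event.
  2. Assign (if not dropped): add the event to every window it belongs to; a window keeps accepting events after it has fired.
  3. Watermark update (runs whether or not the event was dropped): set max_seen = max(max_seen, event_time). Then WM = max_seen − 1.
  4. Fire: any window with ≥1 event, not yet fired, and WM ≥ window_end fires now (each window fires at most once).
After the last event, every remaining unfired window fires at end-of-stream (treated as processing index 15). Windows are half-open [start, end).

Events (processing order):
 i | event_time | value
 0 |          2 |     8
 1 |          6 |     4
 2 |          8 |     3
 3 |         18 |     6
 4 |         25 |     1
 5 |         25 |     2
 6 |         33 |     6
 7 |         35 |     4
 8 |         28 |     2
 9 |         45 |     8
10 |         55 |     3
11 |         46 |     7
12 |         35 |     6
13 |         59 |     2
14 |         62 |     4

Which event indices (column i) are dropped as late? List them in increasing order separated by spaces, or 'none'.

8 11 12

i=0 t=2 v=8: → [0,11); WM=1
i=1 t=6 v=4: → [4,15),[0,11); WM=5
i=2 t=8 v=3: → [8,19),[4,15),[0,11); WM=7
i=3 t=18 v=6: → [16,27),[12,23),[8,19); WM=17; [0,11) fires=15 [4,15) fires=7
i=4 t=25 v=1: → [24,35),[20,31),[16,27); WM=24; [8,19) fires=9 [12,23) fires=6
i=5 t=25 v=2: → [24,35),[20,31),[16,27); WM=24
i=6 t=33 v=6: → [32,43),[28,39),[24,35); WM=32; [16,27) fires=9 [20,31) fires=3
i=7 t=35 v=4: → [32,43),[28,39); WM=34
i=8 t=28 v=2: DROP (t<34-0); WM=34
i=9 t=45 v=8: → [44,55),[40,51),[36,47); WM=44; [24,35) fires=9 [28,39) fires=10 [32,43) fires=10
i=10 t=55 v=3: → [52,63),[48,59); WM=54; [36,47) fires=8 [40,51) fires=8
i=11 t=46 v=7: DROP (t<54-0); WM=54
i=12 t=35 v=6: DROP (t<54-0); WM=54
i=13 t=59 v=2: → [56,67),[52,63); WM=58; [44,55) fires=8
i=14 t=62 v=4: → [60,71),[56,67),[52,63); WM=61; [48,59) fires=3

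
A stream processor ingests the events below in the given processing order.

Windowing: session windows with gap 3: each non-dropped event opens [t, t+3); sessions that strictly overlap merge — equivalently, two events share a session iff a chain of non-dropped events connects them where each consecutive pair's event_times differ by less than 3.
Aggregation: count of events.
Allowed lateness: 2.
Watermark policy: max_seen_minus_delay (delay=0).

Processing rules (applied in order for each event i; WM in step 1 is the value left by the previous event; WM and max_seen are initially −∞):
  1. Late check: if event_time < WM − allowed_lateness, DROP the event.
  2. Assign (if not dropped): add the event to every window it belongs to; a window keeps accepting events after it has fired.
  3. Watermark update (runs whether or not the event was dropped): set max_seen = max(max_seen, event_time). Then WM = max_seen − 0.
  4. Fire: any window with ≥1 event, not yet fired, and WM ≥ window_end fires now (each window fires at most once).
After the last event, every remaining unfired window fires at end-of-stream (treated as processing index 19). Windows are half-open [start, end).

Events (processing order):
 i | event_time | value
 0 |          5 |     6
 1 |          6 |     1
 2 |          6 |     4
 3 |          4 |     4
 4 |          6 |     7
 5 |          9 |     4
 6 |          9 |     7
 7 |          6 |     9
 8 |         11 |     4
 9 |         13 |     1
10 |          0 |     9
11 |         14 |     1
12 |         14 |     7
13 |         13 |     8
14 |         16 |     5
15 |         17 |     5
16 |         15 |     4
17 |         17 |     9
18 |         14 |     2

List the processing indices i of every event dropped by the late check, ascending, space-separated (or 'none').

i=0 t=5 v=6: → [5,8); WM=5
i=1 t=6 v=1: → [5,9); WM=6
i=2 t=6 v=4: → [5,9); WM=6
i=3 t=4 v=4: → [4,9); WM=6
i=4 t=6 v=7: → [4,9); WM=6
i=5 t=9 v=4: → [9,12); WM=9
i=6 t=9 v=7: → [9,12); WM=9
i=7 t=6 v=9: DROP (t<9-2); WM=9
i=8 t=11 v=4: → [9,14); WM=11
i=9 t=13 v=1: → [9,16); WM=13
i=10 t=0 v=9: DROP (t<13-2); WM=13
i=11 t=14 v=1: → [9,17); WM=14
i=12 t=14 v=7: → [9,17); WM=14
i=13 t=13 v=8: → [9,17); WM=14
i=14 t=16 v=5: → [9,19); WM=16
i=15 t=17 v=5: → [9,20); WM=17
i=16 t=15 v=4: → [9,20); WM=17
i=17 t=17 v=9: → [9,20); WM=17
i=18 t=14 v=2: DROP (t<17-2); WM=17

7 10 18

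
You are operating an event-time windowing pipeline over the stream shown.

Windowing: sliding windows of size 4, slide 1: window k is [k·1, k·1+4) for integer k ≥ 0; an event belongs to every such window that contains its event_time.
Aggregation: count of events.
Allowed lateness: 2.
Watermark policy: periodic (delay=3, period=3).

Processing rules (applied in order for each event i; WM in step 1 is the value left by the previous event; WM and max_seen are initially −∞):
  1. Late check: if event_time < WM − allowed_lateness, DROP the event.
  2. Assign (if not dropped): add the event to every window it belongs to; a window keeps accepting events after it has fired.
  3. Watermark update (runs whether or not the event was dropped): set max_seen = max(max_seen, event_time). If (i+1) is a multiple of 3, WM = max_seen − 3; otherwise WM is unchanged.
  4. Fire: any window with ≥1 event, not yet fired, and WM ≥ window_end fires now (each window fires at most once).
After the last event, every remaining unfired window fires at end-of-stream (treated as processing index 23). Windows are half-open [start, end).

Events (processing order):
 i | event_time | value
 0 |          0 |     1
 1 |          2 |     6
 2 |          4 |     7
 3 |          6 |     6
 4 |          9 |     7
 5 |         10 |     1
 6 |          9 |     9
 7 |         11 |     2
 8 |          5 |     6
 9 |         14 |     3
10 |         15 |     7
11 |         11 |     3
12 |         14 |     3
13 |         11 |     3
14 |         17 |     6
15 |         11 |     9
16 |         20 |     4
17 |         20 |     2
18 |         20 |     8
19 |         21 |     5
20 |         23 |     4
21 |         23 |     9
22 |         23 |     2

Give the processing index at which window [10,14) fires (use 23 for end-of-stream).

14

i=0 t=0 v=1: → [0,4); WM=−∞
i=1 t=2 v=6: → [2,6),[1,5),[0,4); WM=−∞
i=2 t=4 v=7: → [4,8),[3,7),[2,6),[1,5); WM=1
i=3 t=6 v=6: → [6,10),[5,9),[4,8),[3,7); WM=1
i=4 t=9 v=7: → [9,13),[8,12),[7,11),[6,10); WM=1
i=5 t=10 v=1: → [10,14),[9,13),[8,12),[7,11); WM=7; [0,4) fires=2 [1,5) fires=2 [2,6) fires=2 [3,7) fires=2
i=6 t=9 v=9: → [9,13),[8,12),[7,11),[6,10); WM=7
i=7 t=11 v=2: → [11,15),[10,14),[9,13),[8,12); WM=7
i=8 t=5 v=6: → [5,9),[4,8),[3,7),[2,6); WM=8; [4,8) fires=3
i=9 t=14 v=3: → [14,18),[13,17),[12,16),[11,15); WM=8
i=10 t=15 v=7: → [15,19),[14,18),[13,17),[12,16); WM=8
i=11 t=11 v=3: → [11,15),[10,14),[9,13),[8,12); WM=12; [5,9) fires=2 [6,10) fires=3 [7,11) fires=3 [8,12) fires=5
i=12 t=14 v=3: → [14,18),[13,17),[12,16),[11,15); WM=12
i=13 t=11 v=3: → [11,15),[10,14),[9,13),[8,12); WM=12
i=14 t=17 v=6: → [17,21),[16,20),[15,19),[14,18); WM=14; [9,13) fires=6 [10,14) fires=4
i=15 t=11 v=9: DROP (t<14-2); WM=14
i=16 t=20 v=4: → [20,24),[19,23),[18,22),[17,21); WM=14
i=17 t=20 v=2: → [20,24),[19,23),[18,22),[17,21); WM=17; [11,15) fires=5 [12,16) fires=3 [13,17) fires=3
i=18 t=20 v=8: → [20,24),[19,23),[18,22),[17,21); WM=17
i=19 t=21 v=5: → [21,25),[20,24),[19,23),[18,22); WM=17
i=20 t=23 v=4: → [23,27),[22,26),[21,25),[20,24); WM=20; [14,18) fires=4 [15,19) fires=2 [16,20) fires=1
i=21 t=23 v=9: → [23,27),[22,26),[21,25),[20,24); WM=20
i=22 t=23 v=2: → [23,27),[22,26),[21,25),[20,24); WM=20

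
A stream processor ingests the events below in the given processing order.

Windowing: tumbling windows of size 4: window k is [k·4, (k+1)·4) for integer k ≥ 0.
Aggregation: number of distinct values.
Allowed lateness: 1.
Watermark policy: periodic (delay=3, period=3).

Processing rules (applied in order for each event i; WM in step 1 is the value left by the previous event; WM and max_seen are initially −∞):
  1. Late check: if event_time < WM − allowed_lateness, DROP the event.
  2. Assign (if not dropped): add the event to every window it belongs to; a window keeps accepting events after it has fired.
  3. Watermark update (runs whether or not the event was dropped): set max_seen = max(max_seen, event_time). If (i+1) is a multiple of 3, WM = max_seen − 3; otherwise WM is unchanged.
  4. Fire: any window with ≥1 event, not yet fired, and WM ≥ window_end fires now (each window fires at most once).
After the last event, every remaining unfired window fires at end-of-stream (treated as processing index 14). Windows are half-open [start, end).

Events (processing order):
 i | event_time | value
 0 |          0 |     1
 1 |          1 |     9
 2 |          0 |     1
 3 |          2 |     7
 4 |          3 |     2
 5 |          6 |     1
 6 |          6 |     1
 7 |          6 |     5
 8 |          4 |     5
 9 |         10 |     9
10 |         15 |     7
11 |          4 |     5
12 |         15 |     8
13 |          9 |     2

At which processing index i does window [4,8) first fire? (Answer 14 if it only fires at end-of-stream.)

i=0 t=0 v=1: → [0,4); WM=−∞
i=1 t=1 v=9: → [0,4); WM=−∞
i=2 t=0 v=1: → [0,4); WM=-2
i=3 t=2 v=7: → [0,4); WM=-2
i=4 t=3 v=2: → [0,4); WM=-2
i=5 t=6 v=1: → [4,8); WM=3
i=6 t=6 v=1: → [4,8); WM=3
i=7 t=6 v=5: → [4,8); WM=3
i=8 t=4 v=5: → [4,8); WM=3
i=9 t=10 v=9: → [8,12); WM=3
i=10 t=15 v=7: → [12,16); WM=3
i=11 t=4 v=5: → [4,8); WM=12; [0,4) fires=4 [4,8) fires=2 [8,12) fires=1
i=12 t=15 v=8: → [12,16); WM=12
i=13 t=9 v=2: DROP (t<12-1); WM=12

11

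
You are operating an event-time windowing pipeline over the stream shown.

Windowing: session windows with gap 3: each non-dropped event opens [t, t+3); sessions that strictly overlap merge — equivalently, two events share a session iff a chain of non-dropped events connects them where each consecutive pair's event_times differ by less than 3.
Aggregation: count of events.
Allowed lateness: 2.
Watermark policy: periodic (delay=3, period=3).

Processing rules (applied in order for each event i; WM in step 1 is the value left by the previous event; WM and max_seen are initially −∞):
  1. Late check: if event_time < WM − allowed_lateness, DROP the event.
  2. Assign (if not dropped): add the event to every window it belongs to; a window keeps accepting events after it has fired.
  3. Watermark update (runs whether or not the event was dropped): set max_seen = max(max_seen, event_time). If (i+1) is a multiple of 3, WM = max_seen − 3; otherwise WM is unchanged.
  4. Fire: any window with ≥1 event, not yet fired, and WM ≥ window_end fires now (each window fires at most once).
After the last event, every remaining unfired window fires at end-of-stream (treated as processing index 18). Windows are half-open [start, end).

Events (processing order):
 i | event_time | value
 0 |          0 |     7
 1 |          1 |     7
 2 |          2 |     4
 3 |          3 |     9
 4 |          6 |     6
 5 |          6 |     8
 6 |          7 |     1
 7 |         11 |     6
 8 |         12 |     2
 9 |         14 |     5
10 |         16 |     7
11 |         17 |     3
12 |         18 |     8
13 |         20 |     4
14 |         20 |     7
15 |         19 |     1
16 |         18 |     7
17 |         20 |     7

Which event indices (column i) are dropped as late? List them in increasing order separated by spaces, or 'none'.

none

i=0 t=0 v=7: → [0,3); WM=−∞
i=1 t=1 v=7: → [0,4); WM=−∞
i=2 t=2 v=4: → [0,5); WM=-1
i=3 t=3 v=9: → [0,6); WM=-1
i=4 t=6 v=6: → [6,9); WM=-1
i=5 t=6 v=8: → [6,9); WM=3
i=6 t=7 v=1: → [6,10); WM=3
i=7 t=11 v=6: → [11,14); WM=3
i=8 t=12 v=2: → [11,15); WM=9
i=9 t=14 v=5: → [11,17); WM=9
i=10 t=16 v=7: → [11,19); WM=9
i=11 t=17 v=3: → [11,20); WM=14
i=12 t=18 v=8: → [11,21); WM=14
i=13 t=20 v=4: → [11,23); WM=14
i=14 t=20 v=7: → [11,23); WM=17
i=15 t=19 v=1: → [11,23); WM=17
i=16 t=18 v=7: → [11,23); WM=17
i=17 t=20 v=7: → [11,23); WM=17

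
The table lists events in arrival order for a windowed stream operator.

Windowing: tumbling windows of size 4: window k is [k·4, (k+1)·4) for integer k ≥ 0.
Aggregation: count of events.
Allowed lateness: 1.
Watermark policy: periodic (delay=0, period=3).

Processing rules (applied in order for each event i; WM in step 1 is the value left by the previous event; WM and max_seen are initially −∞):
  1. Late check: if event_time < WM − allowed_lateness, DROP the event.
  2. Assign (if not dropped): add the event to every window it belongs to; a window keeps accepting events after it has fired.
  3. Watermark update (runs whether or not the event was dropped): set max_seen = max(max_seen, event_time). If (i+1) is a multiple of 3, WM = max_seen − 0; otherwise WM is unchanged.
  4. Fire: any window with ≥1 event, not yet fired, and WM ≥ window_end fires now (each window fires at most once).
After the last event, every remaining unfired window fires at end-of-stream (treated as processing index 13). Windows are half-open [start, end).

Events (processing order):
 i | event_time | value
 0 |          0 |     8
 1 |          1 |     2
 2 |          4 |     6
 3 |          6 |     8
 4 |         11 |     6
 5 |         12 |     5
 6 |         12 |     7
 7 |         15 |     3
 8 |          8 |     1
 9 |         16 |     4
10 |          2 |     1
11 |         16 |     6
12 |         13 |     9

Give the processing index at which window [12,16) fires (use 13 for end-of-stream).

11

i=0 t=0 v=8: → [0,4); WM=−∞
i=1 t=1 v=2: → [0,4); WM=−∞
i=2 t=4 v=6: → [4,8); WM=4; [0,4) fires=2
i=3 t=6 v=8: → [4,8); WM=4
i=4 t=11 v=6: → [8,12); WM=4
i=5 t=12 v=5: → [12,16); WM=12; [4,8) fires=2 [8,12) fires=1
i=6 t=12 v=7: → [12,16); WM=12
i=7 t=15 v=3: → [12,16); WM=12
i=8 t=8 v=1: DROP (t<12-1); WM=15
i=9 t=16 v=4: → [16,20); WM=15
i=10 t=2 v=1: DROP (t<15-1); WM=15
i=11 t=16 v=6: → [16,20); WM=16; [12,16) fires=3
i=12 t=13 v=9: DROP (t<16-1); WM=16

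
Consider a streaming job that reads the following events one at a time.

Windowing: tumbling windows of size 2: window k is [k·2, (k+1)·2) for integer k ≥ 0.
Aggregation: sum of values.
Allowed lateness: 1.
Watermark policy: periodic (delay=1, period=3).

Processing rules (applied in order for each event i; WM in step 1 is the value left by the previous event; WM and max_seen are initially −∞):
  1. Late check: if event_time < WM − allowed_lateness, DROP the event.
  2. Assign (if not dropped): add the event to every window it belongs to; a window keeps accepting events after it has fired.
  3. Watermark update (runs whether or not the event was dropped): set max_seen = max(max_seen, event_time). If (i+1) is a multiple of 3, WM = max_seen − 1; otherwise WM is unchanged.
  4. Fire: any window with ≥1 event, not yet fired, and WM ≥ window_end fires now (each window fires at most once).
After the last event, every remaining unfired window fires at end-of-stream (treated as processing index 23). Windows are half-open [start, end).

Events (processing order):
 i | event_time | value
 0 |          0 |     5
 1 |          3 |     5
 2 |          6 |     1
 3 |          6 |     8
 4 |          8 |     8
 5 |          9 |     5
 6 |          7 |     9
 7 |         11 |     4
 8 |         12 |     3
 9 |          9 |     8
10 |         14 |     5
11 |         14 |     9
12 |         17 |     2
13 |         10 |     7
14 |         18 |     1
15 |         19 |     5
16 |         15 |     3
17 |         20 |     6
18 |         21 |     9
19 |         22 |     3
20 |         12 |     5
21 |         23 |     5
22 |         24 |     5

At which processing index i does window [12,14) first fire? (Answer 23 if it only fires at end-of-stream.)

14

i=0 t=0 v=5: → [0,2); WM=−∞
i=1 t=3 v=5: → [2,4); WM=−∞
i=2 t=6 v=1: → [6,8); WM=5; [0,2) fires=5 [2,4) fires=5
i=3 t=6 v=8: → [6,8); WM=5
i=4 t=8 v=8: → [8,10); WM=5
i=5 t=9 v=5: → [8,10); WM=8; [6,8) fires=9
i=6 t=7 v=9: → [6,8); WM=8
i=7 t=11 v=4: → [10,12); WM=8
i=8 t=12 v=3: → [12,14); WM=11; [8,10) fires=13
i=9 t=9 v=8: DROP (t<11-1); WM=11
i=10 t=14 v=5: → [14,16); WM=11
i=11 t=14 v=9: → [14,16); WM=13; [10,12) fires=4
i=12 t=17 v=2: → [16,18); WM=13
i=13 t=10 v=7: DROP (t<13-1); WM=13
i=14 t=18 v=1: → [18,20); WM=17; [12,14) fires=3 [14,16) fires=14
i=15 t=19 v=5: → [18,20); WM=17
i=16 t=15 v=3: DROP (t<17-1); WM=17
i=17 t=20 v=6: → [20,22); WM=19; [16,18) fires=2
i=18 t=21 v=9: → [20,22); WM=19
i=19 t=22 v=3: → [22,24); WM=19
i=20 t=12 v=5: DROP (t<19-1); WM=21; [18,20) fires=6
i=21 t=23 v=5: → [22,24); WM=21
i=22 t=24 v=5: → [24,26); WM=21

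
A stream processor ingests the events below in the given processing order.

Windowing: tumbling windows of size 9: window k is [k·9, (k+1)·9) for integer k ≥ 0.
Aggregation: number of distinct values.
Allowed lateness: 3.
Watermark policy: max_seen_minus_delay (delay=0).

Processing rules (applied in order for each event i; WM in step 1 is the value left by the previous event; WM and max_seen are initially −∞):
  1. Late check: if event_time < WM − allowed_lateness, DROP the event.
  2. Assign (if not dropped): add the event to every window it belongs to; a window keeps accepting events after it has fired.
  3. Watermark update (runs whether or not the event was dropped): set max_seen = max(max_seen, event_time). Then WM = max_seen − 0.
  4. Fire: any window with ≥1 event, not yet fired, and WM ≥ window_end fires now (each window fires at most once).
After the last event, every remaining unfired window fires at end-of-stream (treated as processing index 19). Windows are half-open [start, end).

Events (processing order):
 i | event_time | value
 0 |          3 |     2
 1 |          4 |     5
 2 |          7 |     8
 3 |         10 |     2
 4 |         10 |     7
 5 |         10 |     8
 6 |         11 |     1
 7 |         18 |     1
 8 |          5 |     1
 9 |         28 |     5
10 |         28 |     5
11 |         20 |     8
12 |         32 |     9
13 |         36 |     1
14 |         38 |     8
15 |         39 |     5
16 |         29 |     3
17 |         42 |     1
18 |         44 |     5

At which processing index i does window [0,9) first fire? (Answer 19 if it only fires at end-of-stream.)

3

i=0 t=3 v=2: → [0,9); WM=3
i=1 t=4 v=5: → [0,9); WM=4
i=2 t=7 v=8: → [0,9); WM=7
i=3 t=10 v=2: → [9,18); WM=10; [0,9) fires=3
i=4 t=10 v=7: → [9,18); WM=10
i=5 t=10 v=8: → [9,18); WM=10
i=6 t=11 v=1: → [9,18); WM=11
i=7 t=18 v=1: → [18,27); WM=18; [9,18) fires=4
i=8 t=5 v=1: DROP (t<18-3); WM=18
i=9 t=28 v=5: → [27,36); WM=28; [18,27) fires=1
i=10 t=28 v=5: → [27,36); WM=28
i=11 t=20 v=8: DROP (t<28-3); WM=28
i=12 t=32 v=9: → [27,36); WM=32
i=13 t=36 v=1: → [36,45); WM=36; [27,36) fires=2
i=14 t=38 v=8: → [36,45); WM=38
i=15 t=39 v=5: → [36,45); WM=39
i=16 t=29 v=3: DROP (t<39-3); WM=39
i=17 t=42 v=1: → [36,45); WM=42
i=18 t=44 v=5: → [36,45); WM=44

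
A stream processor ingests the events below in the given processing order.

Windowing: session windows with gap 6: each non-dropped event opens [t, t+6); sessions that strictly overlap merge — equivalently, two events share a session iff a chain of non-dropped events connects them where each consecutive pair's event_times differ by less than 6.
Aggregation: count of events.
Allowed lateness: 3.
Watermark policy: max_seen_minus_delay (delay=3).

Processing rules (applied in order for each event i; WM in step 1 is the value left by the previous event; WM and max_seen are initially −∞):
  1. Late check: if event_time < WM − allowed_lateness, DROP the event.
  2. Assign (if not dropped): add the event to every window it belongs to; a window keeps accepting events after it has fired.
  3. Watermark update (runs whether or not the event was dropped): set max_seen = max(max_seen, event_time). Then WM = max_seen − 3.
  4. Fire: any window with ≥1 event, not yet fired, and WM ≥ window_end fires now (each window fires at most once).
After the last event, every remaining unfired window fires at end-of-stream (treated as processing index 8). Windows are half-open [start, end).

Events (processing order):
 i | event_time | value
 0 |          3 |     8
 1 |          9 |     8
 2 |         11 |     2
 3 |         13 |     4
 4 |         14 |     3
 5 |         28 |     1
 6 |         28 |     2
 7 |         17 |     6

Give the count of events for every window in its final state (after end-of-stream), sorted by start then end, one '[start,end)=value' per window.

i=0 t=3 v=8: → [3,9); WM=0
i=1 t=9 v=8: → [9,15); WM=6
i=2 t=11 v=2: → [9,17); WM=8
i=3 t=13 v=4: → [9,19); WM=10
i=4 t=14 v=3: → [9,20); WM=11
i=5 t=28 v=1: → [28,34); WM=25
i=6 t=28 v=2: → [28,34); WM=25
i=7 t=17 v=6: DROP (t<25-3); WM=25

[3,9)=1 [9,20)=4 [28,34)=2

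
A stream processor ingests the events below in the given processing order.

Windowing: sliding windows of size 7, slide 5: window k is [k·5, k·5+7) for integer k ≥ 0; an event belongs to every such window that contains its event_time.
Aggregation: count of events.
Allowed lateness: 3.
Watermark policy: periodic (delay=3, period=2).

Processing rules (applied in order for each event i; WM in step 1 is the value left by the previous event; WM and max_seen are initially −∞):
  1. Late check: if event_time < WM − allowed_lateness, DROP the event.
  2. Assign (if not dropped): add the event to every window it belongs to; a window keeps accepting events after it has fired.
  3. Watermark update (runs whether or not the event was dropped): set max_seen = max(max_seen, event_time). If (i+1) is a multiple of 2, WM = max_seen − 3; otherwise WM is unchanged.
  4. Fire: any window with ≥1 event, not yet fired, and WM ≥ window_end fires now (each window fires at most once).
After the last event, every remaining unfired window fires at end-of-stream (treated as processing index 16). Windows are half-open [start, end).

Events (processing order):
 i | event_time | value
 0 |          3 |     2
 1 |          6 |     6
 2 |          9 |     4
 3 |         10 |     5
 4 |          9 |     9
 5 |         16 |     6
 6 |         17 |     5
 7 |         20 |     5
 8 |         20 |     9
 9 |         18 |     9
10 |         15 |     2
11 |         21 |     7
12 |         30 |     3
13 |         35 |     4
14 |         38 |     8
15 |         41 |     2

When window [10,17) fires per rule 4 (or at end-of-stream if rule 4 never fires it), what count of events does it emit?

i=0 t=3 v=2: → [0,7); WM=−∞
i=1 t=6 v=6: → [5,12),[0,7); WM=3
i=2 t=9 v=4: → [5,12); WM=3
i=3 t=10 v=5: → [10,17),[5,12); WM=7; [0,7) fires=2
i=4 t=9 v=9: → [5,12); WM=7
i=5 t=16 v=6: → [15,22),[10,17); WM=13; [5,12) fires=4
i=6 t=17 v=5: → [15,22); WM=13
i=7 t=20 v=5: → [20,27),[15,22); WM=17; [10,17) fires=2
i=8 t=20 v=9: → [20,27),[15,22); WM=17
i=9 t=18 v=9: → [15,22); WM=17
i=10 t=15 v=2: → [15,22),[10,17); WM=17
i=11 t=21 v=7: → [20,27),[15,22); WM=18
i=12 t=30 v=3: → [30,37),[25,32); WM=18
i=13 t=35 v=4: → [35,42),[30,37); WM=32; [15,22) fires=7 [20,27) fires=3 [25,32) fires=1
i=14 t=38 v=8: → [35,42); WM=32
i=15 t=41 v=2: → [40,47),[35,42); WM=38; [30,37) fires=2

2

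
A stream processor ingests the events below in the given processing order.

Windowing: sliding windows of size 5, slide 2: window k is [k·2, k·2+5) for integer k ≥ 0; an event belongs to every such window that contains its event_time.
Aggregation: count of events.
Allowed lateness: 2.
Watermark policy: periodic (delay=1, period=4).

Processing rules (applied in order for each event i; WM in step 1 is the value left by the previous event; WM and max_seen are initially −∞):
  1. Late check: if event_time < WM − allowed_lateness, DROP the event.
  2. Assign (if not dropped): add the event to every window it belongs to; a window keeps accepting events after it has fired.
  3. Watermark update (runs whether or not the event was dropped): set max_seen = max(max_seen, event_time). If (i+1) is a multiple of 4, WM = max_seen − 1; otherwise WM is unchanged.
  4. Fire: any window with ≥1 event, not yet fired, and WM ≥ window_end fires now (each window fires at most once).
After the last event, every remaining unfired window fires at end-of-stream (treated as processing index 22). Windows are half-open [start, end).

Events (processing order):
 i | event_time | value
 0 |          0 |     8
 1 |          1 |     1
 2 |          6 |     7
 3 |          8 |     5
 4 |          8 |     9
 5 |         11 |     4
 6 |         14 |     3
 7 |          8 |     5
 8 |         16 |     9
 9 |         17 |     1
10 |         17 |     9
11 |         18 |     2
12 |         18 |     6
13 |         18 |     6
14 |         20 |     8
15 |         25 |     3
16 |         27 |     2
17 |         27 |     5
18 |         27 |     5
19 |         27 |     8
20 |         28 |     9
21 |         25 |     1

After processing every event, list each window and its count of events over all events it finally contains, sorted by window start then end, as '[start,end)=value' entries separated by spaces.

i=0 t=0 v=8: → [0,5); WM=−∞
i=1 t=1 v=1: → [0,5); WM=−∞
i=2 t=6 v=7: → [6,11),[4,9),[2,7); WM=−∞
i=3 t=8 v=5: → [8,13),[6,11),[4,9); WM=7; [0,5) fires=2 [2,7) fires=1
i=4 t=8 v=9: → [8,13),[6,11),[4,9); WM=7
i=5 t=11 v=4: → [10,15),[8,13); WM=7
i=6 t=14 v=3: → [14,19),[12,17),[10,15); WM=7
i=7 t=8 v=5: → [8,13),[6,11),[4,9); WM=13; [4,9) fires=4 [6,11) fires=4 [8,13) fires=4
i=8 t=16 v=9: → [16,21),[14,19),[12,17); WM=13
i=9 t=17 v=1: → [16,21),[14,19); WM=13
i=10 t=17 v=9: → [16,21),[14,19); WM=13
i=11 t=18 v=2: → [18,23),[16,21),[14,19); WM=17; [10,15) fires=2 [12,17) fires=2
i=12 t=18 v=6: → [18,23),[16,21),[14,19); WM=17
i=13 t=18 v=6: → [18,23),[16,21),[14,19); WM=17
i=14 t=20 v=8: → [20,25),[18,23),[16,21); WM=17
i=15 t=25 v=3: → [24,29),[22,27); WM=24; [14,19) fires=7 [16,21) fires=7 [18,23) fires=4
i=16 t=27 v=2: → [26,31),[24,29); WM=24
i=17 t=27 v=5: → [26,31),[24,29); WM=24
i=18 t=27 v=5: → [26,31),[24,29); WM=24
i=19 t=27 v=8: → [26,31),[24,29); WM=26; [20,25) fires=1
i=20 t=28 v=9: → [28,33),[26,31),[24,29); WM=26
i=21 t=25 v=1: → [24,29),[22,27); WM=26

[0,5)=2 [2,7)=1 [4,9)=4 [6,11)=4 [8,13)=4 [10,15)=2 [12,17)=2 [14,19)=7 [16,21)=7 [18,23)=4 [20,25)=1 [22,27)=2 [24,29)=7 [26,31)=5 [28,33)=1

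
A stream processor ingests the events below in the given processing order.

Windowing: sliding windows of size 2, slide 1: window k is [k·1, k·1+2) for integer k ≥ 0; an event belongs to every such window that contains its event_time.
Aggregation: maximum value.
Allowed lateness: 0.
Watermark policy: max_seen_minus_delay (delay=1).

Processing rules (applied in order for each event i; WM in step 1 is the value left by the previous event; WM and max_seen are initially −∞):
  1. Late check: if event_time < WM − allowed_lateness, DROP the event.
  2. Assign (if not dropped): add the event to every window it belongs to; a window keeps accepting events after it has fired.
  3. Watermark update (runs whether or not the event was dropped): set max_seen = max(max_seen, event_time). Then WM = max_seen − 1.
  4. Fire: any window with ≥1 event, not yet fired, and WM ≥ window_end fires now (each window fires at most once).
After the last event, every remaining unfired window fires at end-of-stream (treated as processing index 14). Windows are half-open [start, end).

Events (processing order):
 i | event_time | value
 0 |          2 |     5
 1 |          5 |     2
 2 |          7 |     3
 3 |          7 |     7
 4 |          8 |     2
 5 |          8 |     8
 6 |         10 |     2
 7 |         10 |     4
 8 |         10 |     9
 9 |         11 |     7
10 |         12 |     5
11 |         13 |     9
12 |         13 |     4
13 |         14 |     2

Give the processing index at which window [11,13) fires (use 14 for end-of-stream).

i=0 t=2 v=5: → [2,4),[1,3); WM=1
i=1 t=5 v=2: → [5,7),[4,6); WM=4; [1,3) fires=5 [2,4) fires=5
i=2 t=7 v=3: → [7,9),[6,8); WM=6; [4,6) fires=2
i=3 t=7 v=7: → [7,9),[6,8); WM=6
i=4 t=8 v=2: → [8,10),[7,9); WM=7; [5,7) fires=2
i=5 t=8 v=8: → [8,10),[7,9); WM=7
i=6 t=10 v=2: → [10,12),[9,11); WM=9; [6,8) fires=7 [7,9) fires=8
i=7 t=10 v=4: → [10,12),[9,11); WM=9
i=8 t=10 v=9: → [10,12),[9,11); WM=9
i=9 t=11 v=7: → [11,13),[10,12); WM=10; [8,10) fires=8
i=10 t=12 v=5: → [12,14),[11,13); WM=11; [9,11) fires=9
i=11 t=13 v=9: → [13,15),[12,14); WM=12; [10,12) fires=9
i=12 t=13 v=4: → [13,15),[12,14); WM=12
i=13 t=14 v=2: → [14,16),[13,15); WM=13; [11,13) fires=7

13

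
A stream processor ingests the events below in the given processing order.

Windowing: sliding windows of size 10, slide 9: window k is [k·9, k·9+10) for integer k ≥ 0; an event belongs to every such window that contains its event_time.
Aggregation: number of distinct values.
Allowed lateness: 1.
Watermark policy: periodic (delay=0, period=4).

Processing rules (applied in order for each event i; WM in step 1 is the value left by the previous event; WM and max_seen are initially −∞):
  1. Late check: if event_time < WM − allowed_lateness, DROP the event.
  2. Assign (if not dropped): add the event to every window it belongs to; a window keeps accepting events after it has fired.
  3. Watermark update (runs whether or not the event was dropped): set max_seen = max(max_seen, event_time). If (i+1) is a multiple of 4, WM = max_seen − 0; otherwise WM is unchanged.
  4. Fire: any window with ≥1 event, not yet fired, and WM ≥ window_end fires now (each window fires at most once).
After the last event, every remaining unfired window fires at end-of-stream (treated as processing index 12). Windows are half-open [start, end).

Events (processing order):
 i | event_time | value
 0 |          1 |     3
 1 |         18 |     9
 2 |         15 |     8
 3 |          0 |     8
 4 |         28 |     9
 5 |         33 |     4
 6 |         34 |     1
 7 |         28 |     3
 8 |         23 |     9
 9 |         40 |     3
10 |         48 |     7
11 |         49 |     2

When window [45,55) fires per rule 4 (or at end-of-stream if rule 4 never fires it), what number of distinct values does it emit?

i=0 t=1 v=3: → [0,10); WM=−∞
i=1 t=18 v=9: → [18,28),[9,19); WM=−∞
i=2 t=15 v=8: → [9,19); WM=−∞
i=3 t=0 v=8: → [0,10); WM=18; [0,10) fires=2
i=4 t=28 v=9: → [27,37); WM=18
i=5 t=33 v=4: → [27,37); WM=18
i=6 t=34 v=1: → [27,37); WM=18
i=7 t=28 v=3: → [27,37); WM=34; [9,19) fires=2 [18,28) fires=1
i=8 t=23 v=9: DROP (t<34-1); WM=34
i=9 t=40 v=3: → [36,46); WM=34
i=10 t=48 v=7: → [45,55); WM=34
i=11 t=49 v=2: → [45,55); WM=49; [27,37) fires=4 [36,46) fires=1

2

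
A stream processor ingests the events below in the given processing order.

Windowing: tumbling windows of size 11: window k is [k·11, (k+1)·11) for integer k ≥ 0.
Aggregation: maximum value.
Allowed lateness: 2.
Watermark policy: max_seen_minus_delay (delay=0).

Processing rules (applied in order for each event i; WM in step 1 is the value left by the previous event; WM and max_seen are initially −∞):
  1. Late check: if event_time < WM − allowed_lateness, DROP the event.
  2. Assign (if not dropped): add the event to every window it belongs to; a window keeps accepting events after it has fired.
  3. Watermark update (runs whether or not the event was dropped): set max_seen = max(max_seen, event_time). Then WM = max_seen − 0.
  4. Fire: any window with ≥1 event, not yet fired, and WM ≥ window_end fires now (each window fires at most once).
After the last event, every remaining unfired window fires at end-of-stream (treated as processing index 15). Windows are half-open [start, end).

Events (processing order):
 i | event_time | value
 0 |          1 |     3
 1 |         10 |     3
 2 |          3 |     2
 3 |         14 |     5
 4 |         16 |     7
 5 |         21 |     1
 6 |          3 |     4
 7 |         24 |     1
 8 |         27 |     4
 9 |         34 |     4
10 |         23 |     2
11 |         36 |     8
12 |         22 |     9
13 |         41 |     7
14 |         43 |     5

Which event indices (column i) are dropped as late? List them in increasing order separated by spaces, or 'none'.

i=0 t=1 v=3: → [0,11); WM=1
i=1 t=10 v=3: → [0,11); WM=10
i=2 t=3 v=2: DROP (t<10-2); WM=10
i=3 t=14 v=5: → [11,22); WM=14; [0,11) fires=3
i=4 t=16 v=7: → [11,22); WM=16
i=5 t=21 v=1: → [11,22); WM=21
i=6 t=3 v=4: DROP (t<21-2); WM=21
i=7 t=24 v=1: → [22,33); WM=24; [11,22) fires=7
i=8 t=27 v=4: → [22,33); WM=27
i=9 t=34 v=4: → [33,44); WM=34; [22,33) fires=4
i=10 t=23 v=2: DROP (t<34-2); WM=34
i=11 t=36 v=8: → [33,44); WM=36
i=12 t=22 v=9: DROP (t<36-2); WM=36
i=13 t=41 v=7: → [33,44); WM=41
i=14 t=43 v=5: → [33,44); WM=43

2 6 10 12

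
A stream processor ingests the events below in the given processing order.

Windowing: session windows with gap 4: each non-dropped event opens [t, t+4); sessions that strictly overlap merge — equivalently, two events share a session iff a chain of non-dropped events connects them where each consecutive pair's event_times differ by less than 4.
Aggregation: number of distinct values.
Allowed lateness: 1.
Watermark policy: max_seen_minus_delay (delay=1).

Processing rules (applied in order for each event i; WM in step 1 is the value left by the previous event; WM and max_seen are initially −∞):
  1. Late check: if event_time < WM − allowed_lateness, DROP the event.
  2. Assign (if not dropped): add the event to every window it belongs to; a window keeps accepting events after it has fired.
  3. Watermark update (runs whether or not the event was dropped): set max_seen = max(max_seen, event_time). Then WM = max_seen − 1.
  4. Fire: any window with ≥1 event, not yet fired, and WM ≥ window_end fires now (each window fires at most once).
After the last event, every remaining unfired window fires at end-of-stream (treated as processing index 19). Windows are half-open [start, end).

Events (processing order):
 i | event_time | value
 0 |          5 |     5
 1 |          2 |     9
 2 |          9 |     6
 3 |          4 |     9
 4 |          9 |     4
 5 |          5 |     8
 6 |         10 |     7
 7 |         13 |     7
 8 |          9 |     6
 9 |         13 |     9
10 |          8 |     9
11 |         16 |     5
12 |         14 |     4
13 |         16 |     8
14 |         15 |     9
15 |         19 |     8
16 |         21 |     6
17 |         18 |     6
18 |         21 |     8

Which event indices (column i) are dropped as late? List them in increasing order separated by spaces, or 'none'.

1 3 5 8 10 17

i=0 t=5 v=5: → [5,9); WM=4
i=1 t=2 v=9: DROP (t<4-1); WM=4
i=2 t=9 v=6: → [9,13); WM=8
i=3 t=4 v=9: DROP (t<8-1); WM=8
i=4 t=9 v=4: → [9,13); WM=8
i=5 t=5 v=8: DROP (t<8-1); WM=8
i=6 t=10 v=7: → [9,14); WM=9
i=7 t=13 v=7: → [9,17); WM=12
i=8 t=9 v=6: DROP (t<12-1); WM=12
i=9 t=13 v=9: → [9,17); WM=12
i=10 t=8 v=9: DROP (t<12-1); WM=12
i=11 t=16 v=5: → [9,20); WM=15
i=12 t=14 v=4: → [9,20); WM=15
i=13 t=16 v=8: → [9,20); WM=15
i=14 t=15 v=9: → [9,20); WM=15
i=15 t=19 v=8: → [9,23); WM=18
i=16 t=21 v=6: → [9,25); WM=20
i=17 t=18 v=6: DROP (t<20-1); WM=20
i=18 t=21 v=8: → [9,25); WM=20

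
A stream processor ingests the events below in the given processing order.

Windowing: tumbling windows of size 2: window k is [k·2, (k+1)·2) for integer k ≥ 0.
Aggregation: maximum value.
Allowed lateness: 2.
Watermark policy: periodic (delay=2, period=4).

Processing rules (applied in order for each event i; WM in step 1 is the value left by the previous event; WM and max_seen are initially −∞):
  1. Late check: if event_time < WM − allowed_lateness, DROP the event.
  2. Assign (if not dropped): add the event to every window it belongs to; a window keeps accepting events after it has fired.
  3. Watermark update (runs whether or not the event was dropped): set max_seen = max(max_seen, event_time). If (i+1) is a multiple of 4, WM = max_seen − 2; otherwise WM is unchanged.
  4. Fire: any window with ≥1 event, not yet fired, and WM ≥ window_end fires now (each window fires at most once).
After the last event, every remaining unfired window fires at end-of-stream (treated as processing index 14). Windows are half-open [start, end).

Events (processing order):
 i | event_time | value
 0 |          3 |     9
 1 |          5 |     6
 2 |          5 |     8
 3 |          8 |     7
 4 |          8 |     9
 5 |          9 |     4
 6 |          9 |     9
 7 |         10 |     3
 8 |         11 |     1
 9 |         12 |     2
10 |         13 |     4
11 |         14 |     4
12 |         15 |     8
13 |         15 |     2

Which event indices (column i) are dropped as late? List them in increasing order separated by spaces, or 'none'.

i=0 t=3 v=9: → [2,4); WM=−∞
i=1 t=5 v=6: → [4,6); WM=−∞
i=2 t=5 v=8: → [4,6); WM=−∞
i=3 t=8 v=7: → [8,10); WM=6; [2,4) fires=9 [4,6) fires=8
i=4 t=8 v=9: → [8,10); WM=6
i=5 t=9 v=4: → [8,10); WM=6
i=6 t=9 v=9: → [8,10); WM=6
i=7 t=10 v=3: → [10,12); WM=8
i=8 t=11 v=1: → [10,12); WM=8
i=9 t=12 v=2: → [12,14); WM=8
i=10 t=13 v=4: → [12,14); WM=8
i=11 t=14 v=4: → [14,16); WM=12; [8,10) fires=9 [10,12) fires=3
i=12 t=15 v=8: → [14,16); WM=12
i=13 t=15 v=2: → [14,16); WM=12

none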